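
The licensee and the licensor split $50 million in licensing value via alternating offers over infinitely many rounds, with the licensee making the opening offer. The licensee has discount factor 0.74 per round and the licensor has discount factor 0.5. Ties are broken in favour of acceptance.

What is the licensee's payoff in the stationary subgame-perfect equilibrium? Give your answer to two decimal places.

39.68

When the licensee proposes, the licensor accepts any offer worth at least 0.5 times what the licensor would get by proposing next round; and vice versa.
This gives x = 50 − 0.5y and y = 50 − 0.74x, where x and y are each side's share when it proposes.
Hence (1 − 0.5·0.74)x = 50(1 − 0.5), i.e. 0.63·x = 25.
x ≈ 39.6825; the licensor's share is 50 − x ≈ 10.3175.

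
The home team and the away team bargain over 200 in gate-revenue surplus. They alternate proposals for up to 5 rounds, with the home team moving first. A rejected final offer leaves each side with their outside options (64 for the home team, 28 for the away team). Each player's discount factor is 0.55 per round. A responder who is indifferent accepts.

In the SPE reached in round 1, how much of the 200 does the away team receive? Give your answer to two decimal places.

Round 5 (the home team proposes): the away team gets 28 if talks fail, so the home team offers 28 and keeps 172.
Round 4 (the away team proposes): the home team can get 172 next round, worth 0.55 × 172 = 94.6 now; the away team offers that and keeps 105.4.
Round 3 (the home team proposes): the away team can get 105.4 next round, worth 0.55 × 105.4 = 57.97 now; the home team offers that and keeps 142.03.
Round 2 (the away team proposes): the home team can get 142.03 next round, worth 0.55 × 142.03 = 78.1165 now, so the away team offers 78.1165, keeping 121.8835.
Round 1 (the home team proposes): the away team can get 121.8835 next round, worth 0.55 × 121.8835 = 67.035925 now. The home team offers 67.035925 and keeps 200 − 67.035925 = 132.964075.

67.04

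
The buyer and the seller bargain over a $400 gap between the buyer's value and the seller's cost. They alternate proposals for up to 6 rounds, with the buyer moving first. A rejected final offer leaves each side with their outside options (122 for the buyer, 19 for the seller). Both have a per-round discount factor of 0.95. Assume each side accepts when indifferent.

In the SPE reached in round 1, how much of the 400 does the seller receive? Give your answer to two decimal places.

251.26

By backward induction:
Round 6 (the seller proposes): the buyer gets 122 if talks fail, so the seller offers 122 and keeps 278.
Round 5 (the buyer proposes): the seller can get 278 next round, worth 0.95 × 278 = 264.1 now. The buyer offers 264.1 and keeps 400 − 264.1 = 135.9.
Round 4 (the seller proposes): the buyer can get 135.9 next round, worth 0.95 × 135.9 = 129.105 now. The seller offers 129.105 and keeps 400 − 129.105 = 270.895.
Round 3 (the buyer proposes): the seller can get 270.895 next round, worth 0.95 × 270.895 = 257.35025 now; the buyer offers that and keeps 142.64975.
Round 2 (the seller proposes): the buyer can get 142.64975 next round, worth 0.95 × 142.64975 = 135.5172625 now, so the seller offers 135.5172625, keeping 264.4827375.
Round 1 (the buyer proposes): the seller can get 264.4827375 next round, worth 0.95 × 264.4827375 = 251.258600625 now. The buyer offers 251.258600625 and keeps 400 − 251.258600625 = 148.741399375.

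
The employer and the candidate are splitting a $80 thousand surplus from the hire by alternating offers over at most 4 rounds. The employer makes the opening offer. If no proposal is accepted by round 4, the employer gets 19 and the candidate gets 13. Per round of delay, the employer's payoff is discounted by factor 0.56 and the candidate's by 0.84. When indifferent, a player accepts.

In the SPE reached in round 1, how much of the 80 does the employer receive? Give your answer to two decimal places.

26.33

Round 4 (the candidate proposes): the employer gets 19 if talks fail, so the candidate offers 19 and keeps 61.
Round 3 (the employer proposes): the candidate can get 61 next round, worth 0.84 × 61 = 51.24 now; the employer offers that and keeps 28.76.
Round 2 (the candidate proposes): the employer can get 28.76 next round, worth 0.56 × 28.76 = 16.1056 now; the candidate offers that and keeps 63.8944.
Round 1 (the employer proposes): the candidate can get 63.8944 next round, worth 0.84 × 63.8944 = 53.671296 now; the employer offers that and keeps 26.328704.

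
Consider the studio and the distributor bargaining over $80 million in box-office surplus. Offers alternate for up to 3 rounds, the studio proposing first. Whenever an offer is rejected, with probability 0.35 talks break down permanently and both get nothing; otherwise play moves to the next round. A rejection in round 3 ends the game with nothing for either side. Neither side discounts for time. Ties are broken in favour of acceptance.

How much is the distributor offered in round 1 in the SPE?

18.2

Round 3 (the studio proposes): the distributor will accept anything ≥ 0, so the studio offers 0 and keeps 80.
Round 2 (the distributor proposes): rejecting gives the studio an expected 0.65 × 80 = 52. The distributor offers 52 and keeps 80 − 52 = 28.
Round 1 (the studio proposes): rejecting gives the distributor an expected 0.65 × 28 = 18.2, so the studio offers 18.2, keeping 61.8.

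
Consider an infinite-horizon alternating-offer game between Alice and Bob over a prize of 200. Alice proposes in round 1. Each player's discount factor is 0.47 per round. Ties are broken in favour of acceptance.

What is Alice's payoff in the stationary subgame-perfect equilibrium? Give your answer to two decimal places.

136.05

In a stationary SPE each proposer offers the other exactly their discounted continuation value.
If Alice keeps x when proposing and Bob keeps y when proposing, then x = 200 − 0.47y and y = 200 − 0.47x.
Solving: x = 200(1 − 0.47) / (1 − 0.47·0.47) = 106 / 0.7791 ≈ 136.0544.
Bob gets 200 − 136.0544 ≈ 63.9456.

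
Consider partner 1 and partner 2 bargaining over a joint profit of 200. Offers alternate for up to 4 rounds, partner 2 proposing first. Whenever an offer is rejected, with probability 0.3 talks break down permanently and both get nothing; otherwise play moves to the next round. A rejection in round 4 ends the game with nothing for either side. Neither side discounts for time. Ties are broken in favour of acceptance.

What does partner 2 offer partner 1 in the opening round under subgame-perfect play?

Round 4 (partner 1 proposes): rejection yields 0 for partner 2; partner 1 offers 0 and keeps 200.
Round 3 (partner 2 proposes): rejecting gives partner 1 an expected 0.7 × 200 = 140, so partner 2 offers 140, keeping 60.
Round 2 (partner 1 proposes): rejecting gives partner 2 an expected 0.7 × 60 = 42. Partner 1 offers 42 and keeps 200 − 42 = 158.
Round 1 (partner 2 proposes): rejecting gives partner 1 an expected 0.7 × 158 = 110.6; partner 2 offers that and keeps 89.4.

110.6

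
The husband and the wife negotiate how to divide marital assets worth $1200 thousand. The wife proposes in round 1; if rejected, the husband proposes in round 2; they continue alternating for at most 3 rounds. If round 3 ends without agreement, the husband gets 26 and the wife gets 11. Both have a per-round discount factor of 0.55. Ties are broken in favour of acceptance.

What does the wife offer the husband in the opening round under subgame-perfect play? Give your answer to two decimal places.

304.87

Round 3 (the wife proposes): the husband gets 26 if talks fail, so the wife offers 26 and keeps 1174.
Round 2 (the husband proposes): the wife can get 1174 next round, worth 0.55 × 1174 = 645.7 now, so the husband offers 645.7, keeping 554.3.
Round 1 (the wife proposes): the husband can get 554.3 next round, worth 0.55 × 554.3 = 304.865 now. The wife offers 304.865 and keeps 1200 − 304.865 = 895.135.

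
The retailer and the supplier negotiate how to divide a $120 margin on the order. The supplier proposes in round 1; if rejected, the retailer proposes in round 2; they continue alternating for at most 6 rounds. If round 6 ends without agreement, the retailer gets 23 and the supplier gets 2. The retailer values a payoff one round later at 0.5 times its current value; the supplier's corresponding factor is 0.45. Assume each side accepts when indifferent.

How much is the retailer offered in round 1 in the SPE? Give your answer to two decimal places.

43.41

Round 6 (the retailer proposes): the supplier gets 2 if talks fail, so the retailer offers 2 and keeps 118.
Round 5 (the supplier proposes): the retailer can get 118 next round, worth 0.5 × 118 = 59 now, so the supplier offers 59, keeping 61.
Round 4 (the retailer proposes): the supplier can get 61 next round, worth 0.45 × 61 = 27.45 now, so the retailer offers 27.45, keeping 92.55.
Round 3 (the supplier proposes): the retailer can get 92.55 next round, worth 0.5 × 92.55 = 46.275 now. The supplier offers 46.275 and keeps 120 − 46.275 = 73.725.
Round 2 (the retailer proposes): the supplier can get 73.725 next round, worth 0.45 × 73.725 = 33.17625 now; the retailer offers that and keeps 86.82375.
Round 1 (the supplier proposes): the retailer can get 86.82375 next round, worth 0.5 × 86.82375 = 43.411875 now, so the supplier offers 43.411875, keeping 76.588125.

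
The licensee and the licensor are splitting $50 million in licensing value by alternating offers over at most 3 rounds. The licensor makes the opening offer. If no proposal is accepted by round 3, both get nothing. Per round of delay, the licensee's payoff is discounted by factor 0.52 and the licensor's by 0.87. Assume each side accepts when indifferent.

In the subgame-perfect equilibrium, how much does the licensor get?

Round 3 (the licensor proposes): rejection yields 0 for the licensee; the licensor offers 0 and keeps 50.
Round 2 (the licensee proposes): the licensor can get 50 next round, worth 0.87 × 50 = 43.5 now. The licensee offers 43.5 and keeps 50 − 43.5 = 6.5.
Round 1 (the licensor proposes): the licensee can get 6.5 next round, worth 0.52 × 6.5 = 3.38 now, so the licensor offers 3.38, keeping 46.62.

46.62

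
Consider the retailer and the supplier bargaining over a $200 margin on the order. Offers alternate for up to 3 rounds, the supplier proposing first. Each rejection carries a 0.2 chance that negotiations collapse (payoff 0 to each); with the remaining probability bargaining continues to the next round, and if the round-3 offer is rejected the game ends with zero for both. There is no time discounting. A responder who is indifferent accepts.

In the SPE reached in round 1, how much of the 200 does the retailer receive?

Round 3 (the supplier proposes): the retailer will accept anything ≥ 0, so the supplier offers 0 and keeps 200.
Round 2 (the retailer proposes): rejecting gives the supplier an expected 0.8 × 200 = 160; the retailer offers that and keeps 40.
Round 1 (the supplier proposes): rejecting gives the retailer an expected 0.8 × 40 = 32, so the supplier offers 32, keeping 168.

32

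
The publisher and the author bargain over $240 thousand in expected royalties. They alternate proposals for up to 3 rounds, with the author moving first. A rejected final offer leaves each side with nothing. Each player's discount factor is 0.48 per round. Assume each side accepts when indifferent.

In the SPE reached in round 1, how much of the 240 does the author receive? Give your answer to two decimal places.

Round 3 (the author proposes): rejection yields 0 for the publisher; the author offers 0 and keeps 240.
Round 2 (the publisher proposes): the author can get 240 next round, worth 0.48 × 240 = 115.2 now, so the publisher offers 115.2, keeping 124.8.
Round 1 (the author proposes): the publisher can get 124.8 next round, worth 0.48 × 124.8 = 59.904 now, so the author offers 59.904, keeping 180.096.

180.10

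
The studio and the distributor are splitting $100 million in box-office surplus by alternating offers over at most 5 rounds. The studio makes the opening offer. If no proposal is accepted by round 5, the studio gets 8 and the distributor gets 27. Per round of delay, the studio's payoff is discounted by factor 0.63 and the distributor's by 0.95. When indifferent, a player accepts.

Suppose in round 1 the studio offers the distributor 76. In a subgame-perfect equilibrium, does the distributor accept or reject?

Round 5 (the studio proposes): the distributor gets 27 if talks fail, so the studio offers 27 and keeps 73.
Round 4 (the distributor proposes): the studio can get 73 next round, worth 0.63 × 73 = 45.99 now. The distributor offers 45.99 and keeps 100 − 45.99 = 54.01.
Round 3 (the studio proposes): the distributor can get 54.01 next round, worth 0.95 × 54.01 = 51.3095 now; the studio offers that and keeps 48.6905.
Round 2 (the distributor proposes): the studio can get 48.6905 next round, worth 0.63 × 48.6905 = 30.675015 now, so the distributor offers 30.675015, keeping 69.324985.
So by rejecting in round 1, the distributor gets 69.324985 next round, worth 0.95 × 69.324985 = 65.85873575 now.
Offer 76 ≥ 65.85873575, so the distributor accepts.

Accept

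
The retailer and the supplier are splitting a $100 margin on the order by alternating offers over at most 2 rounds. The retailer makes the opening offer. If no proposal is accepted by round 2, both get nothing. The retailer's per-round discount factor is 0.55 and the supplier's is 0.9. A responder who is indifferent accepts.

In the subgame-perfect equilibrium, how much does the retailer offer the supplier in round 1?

Round 2 (the supplier proposes): rejection yields 0 for the retailer; the supplier offers 0 and keeps 100.
Round 1 (the retailer proposes): the supplier can get 100 next round, worth 0.9 × 100 = 90 now; the retailer offers that and keeps 10.

90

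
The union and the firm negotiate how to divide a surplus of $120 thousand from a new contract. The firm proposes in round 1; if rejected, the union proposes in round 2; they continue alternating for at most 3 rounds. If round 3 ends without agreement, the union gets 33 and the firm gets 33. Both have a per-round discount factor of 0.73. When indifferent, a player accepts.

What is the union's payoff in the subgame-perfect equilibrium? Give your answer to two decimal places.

41.24

Work backward from the last round.
Round 3 (the firm proposes): the union gets 33 if talks fail, so the firm offers 33 and keeps 87.
Round 2 (the union proposes): the firm can get 87 next round, worth 0.73 × 87 = 63.51 now, so the union offers 63.51, keeping 56.49.
Round 1 (the firm proposes): the union can get 56.49 next round, worth 0.73 × 56.49 = 41.2377 now; the firm offers that and keeps 78.7623.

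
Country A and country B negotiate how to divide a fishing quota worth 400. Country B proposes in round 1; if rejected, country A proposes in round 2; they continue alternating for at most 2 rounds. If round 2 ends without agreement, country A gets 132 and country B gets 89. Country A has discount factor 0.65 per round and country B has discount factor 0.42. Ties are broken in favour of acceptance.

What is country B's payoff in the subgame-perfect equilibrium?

Round 2 (country A proposes): country B gets 89 if talks fail, so country A offers 89 and keeps 311.
Round 1 (country B proposes): country A can get 311 next round, worth 0.65 × 311 = 202.15 now; country B offers that and keeps 197.85.

197.85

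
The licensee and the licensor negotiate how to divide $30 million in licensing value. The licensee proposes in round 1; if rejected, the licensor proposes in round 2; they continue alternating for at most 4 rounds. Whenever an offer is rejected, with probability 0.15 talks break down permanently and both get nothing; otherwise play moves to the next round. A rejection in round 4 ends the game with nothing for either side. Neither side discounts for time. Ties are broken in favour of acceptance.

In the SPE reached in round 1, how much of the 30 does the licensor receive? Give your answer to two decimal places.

Round 4 (the licensor proposes): the licensee will accept anything ≥ 0, so the licensor offers 0 and keeps 30.
Round 3 (the licensee proposes): rejecting gives the licensor an expected 0.85 × 30 = 25.5. The licensee offers 25.5 and keeps 30 − 25.5 = 4.5.
Round 2 (the licensor proposes): rejecting gives the licensee an expected 0.85 × 4.5 = 3.825. The licensor offers 3.825 and keeps 30 − 3.825 = 26.175.
Round 1 (the licensee proposes): rejecting gives the licensor an expected 0.85 × 26.175 = 22.24875, so the licensee offers 22.24875, keeping 7.75125.

22.25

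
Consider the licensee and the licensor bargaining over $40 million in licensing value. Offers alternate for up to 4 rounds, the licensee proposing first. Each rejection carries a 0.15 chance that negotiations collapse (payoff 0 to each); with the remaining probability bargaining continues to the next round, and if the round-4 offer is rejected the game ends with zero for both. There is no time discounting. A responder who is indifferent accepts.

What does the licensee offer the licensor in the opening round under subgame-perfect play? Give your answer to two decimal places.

29.67

Round 4 (the licensor proposes): rejection yields 0 for the licensee; the licensor offers 0 and keeps 40.
Round 3 (the licensee proposes): rejecting gives the licensor an expected 0.85 × 40 = 34. The licensee offers 34 and keeps 40 − 34 = 6.
Round 2 (the licensor proposes): rejecting gives the licensee an expected 0.85 × 6 = 5.1; the licensor offers that and keeps 34.9.
Round 1 (the licensee proposes): rejecting gives the licensor an expected 0.85 × 34.9 = 29.665; the licensee offers that and keeps 10.335.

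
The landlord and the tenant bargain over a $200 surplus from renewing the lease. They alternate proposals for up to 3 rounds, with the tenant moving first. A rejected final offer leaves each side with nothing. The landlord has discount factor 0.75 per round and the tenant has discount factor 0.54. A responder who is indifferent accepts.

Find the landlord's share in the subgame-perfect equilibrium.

Round 3 (the tenant proposes): rejection yields 0 for the landlord; the tenant offers 0 and keeps 200.
Round 2 (the landlord proposes): the tenant can get 200 next round, worth 0.54 × 200 = 108 now; the landlord offers that and keeps 92.
Round 1 (the tenant proposes): the landlord can get 92 next round, worth 0.75 × 92 = 69 now; the tenant offers that and keeps 131.

69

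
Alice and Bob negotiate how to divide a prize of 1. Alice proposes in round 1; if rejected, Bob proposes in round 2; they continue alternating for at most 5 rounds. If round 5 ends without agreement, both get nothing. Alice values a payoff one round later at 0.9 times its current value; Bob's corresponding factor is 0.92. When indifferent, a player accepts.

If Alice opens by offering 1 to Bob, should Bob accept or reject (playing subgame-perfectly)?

Work out Bob's continuation value if the offer is rejected.
Round 5 (Alice proposes): rejection yields 0 for Bob; Alice offers 0 and keeps 1.
Round 4 (Bob proposes): Alice can get 1 next round, worth 0.9 × 1 = 0.9 now. Bob offers 0.9 and keeps 1 − 0.9 = 0.1.
Round 3 (Alice proposes): Bob can get 0.1 next round, worth 0.92 × 0.1 = 0.092 now. Alice offers 0.092 and keeps 1 − 0.092 = 0.908.
Round 2 (Bob proposes): Alice can get 0.908 next round, worth 0.9 × 0.908 = 0.8172 now, so Bob offers 0.8172, keeping 0.1828.
So by rejecting in round 1, Bob gets 0.1828 next round, worth 0.92 × 0.1828 = 0.168176 now.
Offer 1 ≥ 0.168176, so Bob accepts.

Accept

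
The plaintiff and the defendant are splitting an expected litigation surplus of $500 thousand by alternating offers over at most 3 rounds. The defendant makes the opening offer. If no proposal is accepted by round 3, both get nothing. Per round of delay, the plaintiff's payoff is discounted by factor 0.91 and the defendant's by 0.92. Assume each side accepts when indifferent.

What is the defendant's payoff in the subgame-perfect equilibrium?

463.6

Round 3 (the defendant proposes): the plaintiff will accept anything ≥ 0, so the defendant offers 0 and keeps 500.
Round 2 (the plaintiff proposes): the defendant can get 500 next round, worth 0.92 × 500 = 460 now; the plaintiff offers that and keeps 40.
Round 1 (the defendant proposes): the plaintiff can get 40 next round, worth 0.91 × 40 = 36.4 now; the defendant offers that and keeps 463.6.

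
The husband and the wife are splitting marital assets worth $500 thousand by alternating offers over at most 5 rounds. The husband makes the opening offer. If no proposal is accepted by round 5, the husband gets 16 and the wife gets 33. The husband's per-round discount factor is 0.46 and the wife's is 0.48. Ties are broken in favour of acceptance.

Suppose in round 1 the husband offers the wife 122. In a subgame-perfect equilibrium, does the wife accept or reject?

Reject

Round 5 (the husband proposes): the wife gets 33 if talks fail, so the husband offers 33 and keeps 467.
Round 4 (the wife proposes): the husband can get 467 next round, worth 0.46 × 467 = 214.82 now, so the wife offers 214.82, keeping 285.18.
Round 3 (the husband proposes): the wife can get 285.18 next round, worth 0.48 × 285.18 = 136.8864 now, so the husband offers 136.8864, keeping 363.1136.
Round 2 (the wife proposes): the husband can get 363.1136 next round, worth 0.46 × 363.1136 = 167.032256 now, so the wife offers 167.032256, keeping 332.967744.
So by rejecting in round 1, the wife gets 332.967744 next round, worth 0.48 × 332.967744 = 159.82451712 now.
Offer 122 < 159.82451712, so the wife rejects.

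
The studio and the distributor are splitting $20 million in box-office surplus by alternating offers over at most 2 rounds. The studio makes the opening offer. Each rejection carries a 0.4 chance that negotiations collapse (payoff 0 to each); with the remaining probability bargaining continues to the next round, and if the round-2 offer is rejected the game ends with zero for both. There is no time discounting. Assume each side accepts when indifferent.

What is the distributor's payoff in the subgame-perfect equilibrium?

12

By backward induction:
Round 2 (the distributor proposes): the studio will accept anything ≥ 0, so the distributor offers 0 and keeps 20.
Round 1 (the studio proposes): rejecting gives the distributor an expected 0.6 × 20 = 12; the studio offers that and keeps 8.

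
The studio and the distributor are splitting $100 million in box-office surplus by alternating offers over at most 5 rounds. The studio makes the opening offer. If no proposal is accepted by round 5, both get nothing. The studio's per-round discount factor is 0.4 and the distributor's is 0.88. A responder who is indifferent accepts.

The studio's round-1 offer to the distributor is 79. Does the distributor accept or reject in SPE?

Round 5 (the studio proposes): rejection yields 0 for the distributor; the studio offers 0 and keeps 100.
Round 4 (the distributor proposes): the studio can get 100 next round, worth 0.4 × 100 = 40 now. The distributor offers 40 and keeps 100 − 40 = 60.
Round 3 (the studio proposes): the distributor can get 60 next round, worth 0.88 × 60 = 52.8 now; the studio offers that and keeps 47.2.
Round 2 (the distributor proposes): the studio can get 47.2 next round, worth 0.4 × 47.2 = 18.88 now. The distributor offers 18.88 and keeps 100 − 18.88 = 81.12.
So by rejecting in round 1, the distributor gets 81.12 next round, worth 0.88 × 81.12 = 71.3856 now.
Offer 79 ≥ 71.3856, so the distributor accepts.

Accept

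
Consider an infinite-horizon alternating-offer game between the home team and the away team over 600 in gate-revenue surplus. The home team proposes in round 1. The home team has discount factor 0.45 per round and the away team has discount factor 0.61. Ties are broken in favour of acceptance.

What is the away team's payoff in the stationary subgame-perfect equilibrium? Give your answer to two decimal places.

Let x be the home team's share when the home team proposes and y be the away team's share when the away team proposes.
The away team accepts iff offered ≥ 0.61·y, so x = 600 − 0.61y. Symmetrically y = 600 − 0.45x.
Substituting: x = 600 − 0.61(600 − 0.45x), giving x(1 − 0.45·0.61) = 600(1 − 0.61).
So x = 600 × 0.39 / 0.7255 ≈ 322.5362, and the away team receives 600 − x ≈ 277.4638.

277.46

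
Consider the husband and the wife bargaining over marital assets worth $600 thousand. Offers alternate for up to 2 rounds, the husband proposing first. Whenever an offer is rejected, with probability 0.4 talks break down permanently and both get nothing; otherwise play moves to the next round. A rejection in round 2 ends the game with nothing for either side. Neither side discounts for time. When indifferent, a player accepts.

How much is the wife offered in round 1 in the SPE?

360

By backward induction:
Round 2 (the wife proposes): the husband will accept anything ≥ 0, so the wife offers 0 and keeps 600.
Round 1 (the husband proposes): rejecting gives the wife an expected 0.6 × 600 = 360, so the husband offers 360, keeping 240.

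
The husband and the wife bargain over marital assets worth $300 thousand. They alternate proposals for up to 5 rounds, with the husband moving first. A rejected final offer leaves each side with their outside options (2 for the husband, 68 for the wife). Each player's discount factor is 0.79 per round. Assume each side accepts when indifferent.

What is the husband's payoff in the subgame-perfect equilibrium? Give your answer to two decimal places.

192.68

Solve by backward induction from round 5.
Round 5 (the husband proposes): the wife gets 68 if talks fail, so the husband offers 68 and keeps 232.
Round 4 (the wife proposes): the husband can get 232 next round, worth 0.79 × 232 = 183.28 now, so the wife offers 183.28, keeping 116.72.
Round 3 (the husband proposes): the wife can get 116.72 next round, worth 0.79 × 116.72 = 92.2088 now, so the husband offers 92.2088, keeping 207.7912.
Round 2 (the wife proposes): the husband can get 207.7912 next round, worth 0.79 × 207.7912 = 164.155048 now, so the wife offers 164.155048, keeping 135.844952.
Round 1 (the husband proposes): the wife can get 135.844952 next round, worth 0.79 × 135.844952 = 107.31751208 now. The husband offers 107.31751208 and keeps 300 − 107.31751208 = 192.68248792.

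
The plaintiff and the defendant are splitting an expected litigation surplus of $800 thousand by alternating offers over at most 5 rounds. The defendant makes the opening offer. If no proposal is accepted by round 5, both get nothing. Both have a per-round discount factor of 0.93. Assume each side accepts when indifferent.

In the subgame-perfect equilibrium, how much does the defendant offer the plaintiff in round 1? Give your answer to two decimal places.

97.12

Solve by backward induction from round 5.
Round 5 (the defendant proposes): rejection yields 0 for the plaintiff; the defendant offers 0 and keeps 800.
Round 4 (the plaintiff proposes): the defendant can get 800 next round, worth 0.93 × 800 = 744 now, so the plaintiff offers 744, keeping 56.
Round 3 (the defendant proposes): the plaintiff can get 56 next round, worth 0.93 × 56 = 52.08 now, so the defendant offers 52.08, keeping 747.92.
Round 2 (the plaintiff proposes): the defendant can get 747.92 next round, worth 0.93 × 747.92 = 695.5656 now; the plaintiff offers that and keeps 104.4344.
Round 1 (the defendant proposes): the plaintiff can get 104.4344 next round, worth 0.93 × 104.4344 = 97.123992 now; the defendant offers that and keeps 702.876008.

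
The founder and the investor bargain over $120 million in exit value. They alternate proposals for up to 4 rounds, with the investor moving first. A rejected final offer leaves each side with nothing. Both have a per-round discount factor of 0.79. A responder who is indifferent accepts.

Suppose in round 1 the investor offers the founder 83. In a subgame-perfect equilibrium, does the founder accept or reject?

Accept

Round 4 (the founder proposes): rejection yields 0 for the investor; the founder offers 0 and keeps 120.
Round 3 (the investor proposes): the founder can get 120 next round, worth 0.79 × 120 = 94.8 now. The investor offers 94.8 and keeps 120 − 94.8 = 25.2.
Round 2 (the founder proposes): the investor can get 25.2 next round, worth 0.79 × 25.2 = 19.908 now; the founder offers that and keeps 100.092.
So by rejecting in round 1, the founder gets 100.092 next round, worth 0.79 × 100.092 = 79.07268 now.
Offer 83 ≥ 79.07268, so the founder accepts.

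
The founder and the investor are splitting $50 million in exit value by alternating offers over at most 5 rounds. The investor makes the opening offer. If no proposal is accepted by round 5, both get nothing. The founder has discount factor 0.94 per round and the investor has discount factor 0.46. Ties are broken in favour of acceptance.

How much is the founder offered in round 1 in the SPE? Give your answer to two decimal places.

36.35

Round 5 (the investor proposes): the founder will accept anything ≥ 0, so the investor offers 0 and keeps 50.
Round 4 (the founder proposes): the investor can get 50 next round, worth 0.46 × 50 = 23 now; the founder offers that and keeps 27.
Round 3 (the investor proposes): the founder can get 27 next round, worth 0.94 × 27 = 25.38 now; the investor offers that and keeps 24.62.
Round 2 (the founder proposes): the investor can get 24.62 next round, worth 0.46 × 24.62 = 11.3252 now. The founder offers 11.3252 and keeps 50 − 11.3252 = 38.6748.
Round 1 (the investor proposes): the founder can get 38.6748 next round, worth 0.94 × 38.6748 = 36.354312 now; the investor offers that and keeps 13.645688.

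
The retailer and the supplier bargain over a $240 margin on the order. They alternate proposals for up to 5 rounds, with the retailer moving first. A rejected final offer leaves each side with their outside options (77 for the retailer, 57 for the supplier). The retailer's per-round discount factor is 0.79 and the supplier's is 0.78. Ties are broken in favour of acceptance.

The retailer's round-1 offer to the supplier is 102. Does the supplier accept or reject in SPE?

Round 5 (the retailer proposes): the supplier gets 57 if talks fail, so the retailer offers 57 and keeps 183.
Round 4 (the supplier proposes): the retailer can get 183 next round, worth 0.79 × 183 = 144.57 now, so the supplier offers 144.57, keeping 95.43.
Round 3 (the retailer proposes): the supplier can get 95.43 next round, worth 0.78 × 95.43 = 74.4354 now. The retailer offers 74.4354 and keeps 240 − 74.4354 = 165.5646.
Round 2 (the supplier proposes): the retailer can get 165.5646 next round, worth 0.79 × 165.5646 = 130.796034 now, so the supplier offers 130.796034, keeping 109.203966.
So by rejecting in round 1, the supplier gets 109.203966 next round, worth 0.78 × 109.203966 = 85.17909348 now.
Offer 102 ≥ 85.17909348, so the supplier accepts.

Accept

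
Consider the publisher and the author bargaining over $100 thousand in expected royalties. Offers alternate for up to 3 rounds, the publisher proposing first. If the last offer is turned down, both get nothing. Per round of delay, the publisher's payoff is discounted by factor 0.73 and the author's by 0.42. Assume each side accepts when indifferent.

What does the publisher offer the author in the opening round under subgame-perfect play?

11.34

Work backward from the last round.
Round 3 (the publisher proposes): rejection yields 0 for the author; the publisher offers 0 and keeps 100.
Round 2 (the author proposes): the publisher can get 100 next round, worth 0.73 × 100 = 73 now, so the author offers 73, keeping 27.
Round 1 (the publisher proposes): the author can get 27 next round, worth 0.42 × 27 = 11.34 now. The publisher offers 11.34 and keeps 100 − 11.34 = 88.66.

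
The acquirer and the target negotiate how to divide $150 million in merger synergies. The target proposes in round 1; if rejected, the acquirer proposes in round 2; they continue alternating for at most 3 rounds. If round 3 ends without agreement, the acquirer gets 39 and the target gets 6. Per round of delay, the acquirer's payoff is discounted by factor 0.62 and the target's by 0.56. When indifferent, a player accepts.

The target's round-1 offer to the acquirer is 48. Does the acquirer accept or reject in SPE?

Round 3 (the target proposes): the acquirer gets 39 if talks fail, so the target offers 39 and keeps 111.
Round 2 (the acquirer proposes): the target can get 111 next round, worth 0.56 × 111 = 62.16 now; the acquirer offers that and keeps 87.84.
So by rejecting in round 1, the acquirer gets 87.84 next round, worth 0.62 × 87.84 = 54.4608 now.
Offer 48 < 54.4608, so the acquirer rejects.

Reject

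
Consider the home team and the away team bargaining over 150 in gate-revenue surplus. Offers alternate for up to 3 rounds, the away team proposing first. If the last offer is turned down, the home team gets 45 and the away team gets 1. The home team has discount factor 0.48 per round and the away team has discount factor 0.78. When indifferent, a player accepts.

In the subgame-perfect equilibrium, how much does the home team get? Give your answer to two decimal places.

32.69

Round 3 (the away team proposes): the home team gets 45 if talks fail, so the away team offers 45 and keeps 105.
Round 2 (the home team proposes): the away team can get 105 next round, worth 0.78 × 105 = 81.9 now, so the home team offers 81.9, keeping 68.1.
Round 1 (the away team proposes): the home team can get 68.1 next round, worth 0.48 × 68.1 = 32.688 now; the away team offers that and keeps 117.312.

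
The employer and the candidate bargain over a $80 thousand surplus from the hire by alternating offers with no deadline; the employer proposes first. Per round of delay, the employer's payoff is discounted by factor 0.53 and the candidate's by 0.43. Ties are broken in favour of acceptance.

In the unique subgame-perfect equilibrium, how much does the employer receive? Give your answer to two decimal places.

59.06

When the employer proposes, the candidate accepts any offer worth at least 0.43 times what the candidate would get by proposing next round; and vice versa.
This gives x = 80 − 0.43y and y = 80 − 0.53x, where x and y are each side's share when it proposes.
Hence (1 − 0.43·0.53)x = 80(1 − 0.43), i.e. 0.7721·x = 45.6.
x ≈ 59.0597; the candidate's share is 80 − x ≈ 20.9403.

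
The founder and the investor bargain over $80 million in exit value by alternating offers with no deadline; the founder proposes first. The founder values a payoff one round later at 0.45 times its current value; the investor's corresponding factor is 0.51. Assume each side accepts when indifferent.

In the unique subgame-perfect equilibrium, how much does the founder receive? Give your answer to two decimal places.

When the founder proposes, the investor accepts any offer worth at least 0.51 times what the investor would get by proposing next round; and vice versa.
This gives x = 80 − 0.51y and y = 80 − 0.45x, where x and y are each side's share when it proposes.
Hence (1 − 0.51·0.45)x = 80(1 − 0.51), i.e. 0.7705·x = 39.2.
x ≈ 50.8761; the investor's share is 80 − x ≈ 29.1239.

50.88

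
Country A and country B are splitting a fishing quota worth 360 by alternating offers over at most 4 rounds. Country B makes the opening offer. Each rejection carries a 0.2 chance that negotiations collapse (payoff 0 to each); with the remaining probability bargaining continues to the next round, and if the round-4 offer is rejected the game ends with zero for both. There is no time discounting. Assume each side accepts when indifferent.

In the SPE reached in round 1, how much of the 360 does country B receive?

By backward induction:
Round 4 (country A proposes): country B will accept anything ≥ 0, so country A offers 0 and keeps 360.
Round 3 (country B proposes): rejecting gives country A an expected 0.8 × 360 = 288. Country B offers 288 and keeps 360 − 288 = 72.
Round 2 (country A proposes): rejecting gives country B an expected 0.8 × 72 = 57.6; country A offers that and keeps 302.4.
Round 1 (country B proposes): rejecting gives country A an expected 0.8 × 302.4 = 241.92. Country B offers 241.92 and keeps 360 − 241.92 = 118.08.

118.08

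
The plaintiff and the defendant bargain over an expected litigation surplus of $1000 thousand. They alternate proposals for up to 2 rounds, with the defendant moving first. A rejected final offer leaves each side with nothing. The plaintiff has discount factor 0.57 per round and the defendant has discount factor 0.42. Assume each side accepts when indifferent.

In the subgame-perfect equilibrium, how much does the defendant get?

Round 2 (the plaintiff proposes): rejection yields 0 for the defendant; the plaintiff offers 0 and keeps 1000.
Round 1 (the defendant proposes): the plaintiff can get 1000 next round, worth 0.57 × 1000 = 570 now. The defendant offers 570 and keeps 1000 − 570 = 430.

430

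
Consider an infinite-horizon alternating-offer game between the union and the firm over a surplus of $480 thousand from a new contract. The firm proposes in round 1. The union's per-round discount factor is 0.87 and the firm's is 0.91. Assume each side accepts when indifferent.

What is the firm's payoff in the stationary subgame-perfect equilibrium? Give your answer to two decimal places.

299.57

In a stationary SPE each proposer offers the other exactly their discounted continuation value.
If the firm keeps x when proposing and the union keeps y when proposing, then x = 480 − 0.87y and y = 480 − 0.91x.
Solving: x = 480(1 − 0.87) / (1 − 0.91·0.87) = 62.4 / 0.2083 ≈ 299.5679.
The union gets 480 − 299.5679 ≈ 180.4321.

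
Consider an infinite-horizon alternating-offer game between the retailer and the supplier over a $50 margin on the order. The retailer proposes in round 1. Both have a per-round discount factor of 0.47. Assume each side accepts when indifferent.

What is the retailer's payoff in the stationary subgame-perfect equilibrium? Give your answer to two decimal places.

34.01

Let x be the retailer's share when the retailer proposes and y be the supplier's share when the supplier proposes.
The supplier accepts iff offered ≥ 0.47·y, so x = 50 − 0.47y. Symmetrically y = 50 − 0.47x.
Substituting: x = 50 − 0.47(50 − 0.47x), giving x(1 − 0.47·0.47) = 50(1 − 0.47).
So x = 50 × 0.53 / 0.7791 ≈ 34.0136, and the supplier receives 50 − x ≈ 15.9864.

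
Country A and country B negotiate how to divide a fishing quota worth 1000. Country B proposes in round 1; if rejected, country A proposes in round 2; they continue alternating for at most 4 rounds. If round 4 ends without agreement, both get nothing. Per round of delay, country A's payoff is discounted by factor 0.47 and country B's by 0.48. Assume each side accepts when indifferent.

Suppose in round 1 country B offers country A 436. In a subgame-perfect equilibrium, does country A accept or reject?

Round 4 (country A proposes): rejection yields 0 for country B; country A offers 0 and keeps 1000.
Round 3 (country B proposes): country A can get 1000 next round, worth 0.47 × 1000 = 470 now; country B offers that and keeps 530.
Round 2 (country A proposes): country B can get 530 next round, worth 0.48 × 530 = 254.4 now, so country A offers 254.4, keeping 745.6.
So by rejecting in round 1, country A gets 745.6 next round, worth 0.47 × 745.6 = 350.432 now.
Offer 436 ≥ 350.432, so country A accepts.

Accept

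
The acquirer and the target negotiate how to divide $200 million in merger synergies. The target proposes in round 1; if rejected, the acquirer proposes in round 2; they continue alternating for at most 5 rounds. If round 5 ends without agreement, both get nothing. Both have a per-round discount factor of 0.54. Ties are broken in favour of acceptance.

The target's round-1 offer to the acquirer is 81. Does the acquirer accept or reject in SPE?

Round 5 (the target proposes): the acquirer will accept anything ≥ 0, so the target offers 0 and keeps 200.
Round 4 (the acquirer proposes): the target can get 200 next round, worth 0.54 × 200 = 108 now, so the acquirer offers 108, keeping 92.
Round 3 (the target proposes): the acquirer can get 92 next round, worth 0.54 × 92 = 49.68 now; the target offers that and keeps 150.32.
Round 2 (the acquirer proposes): the target can get 150.32 next round, worth 0.54 × 150.32 = 81.1728 now; the acquirer offers that and keeps 118.8272.
So by rejecting in round 1, the acquirer gets 118.8272 next round, worth 0.54 × 118.8272 = 64.166688 now.
Offer 81 ≥ 64.166688, so the acquirer accepts.

Accept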